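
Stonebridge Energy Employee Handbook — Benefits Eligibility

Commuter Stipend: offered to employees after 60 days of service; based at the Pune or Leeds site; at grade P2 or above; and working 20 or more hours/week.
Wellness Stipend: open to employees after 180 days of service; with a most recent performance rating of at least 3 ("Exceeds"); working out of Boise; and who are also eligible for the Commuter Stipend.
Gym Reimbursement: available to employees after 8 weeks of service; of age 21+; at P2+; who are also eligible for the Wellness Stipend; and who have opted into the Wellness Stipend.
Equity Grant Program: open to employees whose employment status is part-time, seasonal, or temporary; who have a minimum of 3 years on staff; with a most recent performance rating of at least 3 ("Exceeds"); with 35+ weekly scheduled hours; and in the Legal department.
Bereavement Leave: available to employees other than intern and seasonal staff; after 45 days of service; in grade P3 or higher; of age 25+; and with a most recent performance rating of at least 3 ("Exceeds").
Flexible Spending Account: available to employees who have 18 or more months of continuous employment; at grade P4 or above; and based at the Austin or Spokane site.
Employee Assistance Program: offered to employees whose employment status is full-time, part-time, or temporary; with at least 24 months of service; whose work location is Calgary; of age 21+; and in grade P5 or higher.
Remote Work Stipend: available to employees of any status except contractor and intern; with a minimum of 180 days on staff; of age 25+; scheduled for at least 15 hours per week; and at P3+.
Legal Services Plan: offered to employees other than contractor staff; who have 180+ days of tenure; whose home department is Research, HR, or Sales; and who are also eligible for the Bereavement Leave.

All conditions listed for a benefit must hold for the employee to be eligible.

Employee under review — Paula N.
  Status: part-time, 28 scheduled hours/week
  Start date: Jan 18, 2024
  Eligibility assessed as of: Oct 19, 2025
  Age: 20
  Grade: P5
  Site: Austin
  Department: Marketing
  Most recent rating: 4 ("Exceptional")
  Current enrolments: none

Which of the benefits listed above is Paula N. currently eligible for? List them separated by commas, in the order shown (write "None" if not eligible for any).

Flexible Spending Account

Service from Jan 18, 2024 to Oct 19, 2025: 640 days.
Commuter Stipend — service 640 days ≥ 60 days ✓; site Austin ✗ (not Pune or Leeds) → not eligible.
Wellness Stipend — service 640 days ≥ 180 days ✓; rating 4 ≥ 3 ✓; site Austin ✗ (not Boise) → not eligible.
Gym Reimbursement — service 640 days ≥ 8 weeks (≈56 days) ✓; age 20 < 21 ✗ → not eligible.
Equity Grant Program — status part-time ✓; service 640 days < 3 years (≈1095 days) ✗ → not eligible.
Bereavement Leave — status part-time ✓ (not excluded); service 640 days ≥ 45 days ✓; grade P5 ≥ P3 ✓; age 20 < 25 ✗ → not eligible.
Flexible Spending Account — service 640 days ≥ 18 months (≈540 days) ✓; grade P5 ≥ P4 ✓; site Austin ✓ → eligible.
Employee Assistance Program — status part-time ✓; service 640 days < 24 months (≈720 days) ✗ → not eligible.
Remote Work Stipend — status part-time ✓ (not excluded); service 640 days ≥ 180 days ✓; age 20 < 25 ✗ → not eligible.
Legal Services Plan — status part-time ✓ (not excluded); service 640 days ≥ 180 days ✓; dept Marketing ✗ → not eligible.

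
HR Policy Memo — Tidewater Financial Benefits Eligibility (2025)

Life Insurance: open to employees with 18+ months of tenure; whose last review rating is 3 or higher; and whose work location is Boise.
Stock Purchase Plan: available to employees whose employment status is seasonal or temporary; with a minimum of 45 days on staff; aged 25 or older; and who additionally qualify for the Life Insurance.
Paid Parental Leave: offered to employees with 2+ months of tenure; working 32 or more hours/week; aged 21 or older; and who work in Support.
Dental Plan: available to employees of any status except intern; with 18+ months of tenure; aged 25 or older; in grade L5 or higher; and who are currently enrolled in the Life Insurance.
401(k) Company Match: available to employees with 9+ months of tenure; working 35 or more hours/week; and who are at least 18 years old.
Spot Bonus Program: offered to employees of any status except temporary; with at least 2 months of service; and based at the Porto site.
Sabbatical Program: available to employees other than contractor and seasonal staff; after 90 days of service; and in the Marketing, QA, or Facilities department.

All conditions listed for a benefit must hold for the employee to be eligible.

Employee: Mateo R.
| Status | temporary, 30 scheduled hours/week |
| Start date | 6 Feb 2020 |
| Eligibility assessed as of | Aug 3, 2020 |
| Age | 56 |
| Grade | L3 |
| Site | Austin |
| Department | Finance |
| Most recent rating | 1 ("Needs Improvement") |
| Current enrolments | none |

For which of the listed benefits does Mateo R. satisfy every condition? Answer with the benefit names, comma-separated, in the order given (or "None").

Service from 6 Feb 2020 to Aug 3, 2020: 179 days.
Life Insurance — service 179 days < 18 months (≈540 days) ✗ → not eligible.
Stock Purchase Plan — status temporary ✓; service 179 days ≥ 45 days ✓; age 56 ≥ 25 ✓; not eligible for Life Insurance ✗ → not eligible.
Paid Parental Leave — service 179 days ≥ 2 months (≈60 days) ✓; 30 hrs/wk < 32 ✗ → not eligible.
Dental Plan — status temporary ✓ (not excluded); service 179 days < 18 months (≈540 days) ✗ → not eligible.
401(k) Company Match — service 179 days < 9 months (≈270 days) ✗ → not eligible.
Spot Bonus Program — status temporary ✗ (excluded) → not eligible.
Sabbatical Program — status temporary ✓ (not excluded); service 179 days ≥ 90 days ✓; dept Finance ✗ → not eligible.

None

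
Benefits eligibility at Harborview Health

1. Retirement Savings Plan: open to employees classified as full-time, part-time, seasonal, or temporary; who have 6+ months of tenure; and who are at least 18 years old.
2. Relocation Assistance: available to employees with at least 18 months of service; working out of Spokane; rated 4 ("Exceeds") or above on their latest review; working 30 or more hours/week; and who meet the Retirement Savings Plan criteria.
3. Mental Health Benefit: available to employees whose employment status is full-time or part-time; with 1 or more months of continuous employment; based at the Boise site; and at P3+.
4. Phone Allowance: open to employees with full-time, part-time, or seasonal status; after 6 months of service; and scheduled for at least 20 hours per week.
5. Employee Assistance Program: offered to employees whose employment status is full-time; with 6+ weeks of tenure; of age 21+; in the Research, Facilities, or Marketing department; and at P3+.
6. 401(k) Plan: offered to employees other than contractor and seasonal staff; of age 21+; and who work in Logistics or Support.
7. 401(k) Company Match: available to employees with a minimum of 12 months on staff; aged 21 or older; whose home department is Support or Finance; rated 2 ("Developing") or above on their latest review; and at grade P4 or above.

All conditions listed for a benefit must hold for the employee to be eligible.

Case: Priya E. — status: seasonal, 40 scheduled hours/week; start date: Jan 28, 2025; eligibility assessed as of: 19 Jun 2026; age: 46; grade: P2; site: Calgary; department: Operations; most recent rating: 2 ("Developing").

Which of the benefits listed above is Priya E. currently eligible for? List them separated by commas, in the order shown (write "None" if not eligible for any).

Retirement Savings Plan, Phone Allowance

Service from Jan 28, 2025 to 19 Jun 2026: 507 days.
Retirement Savings Plan — status seasonal ✓; service 507 days ≥ 6 months (≈180 days) ✓; age 46 ≥ 18 ✓ → eligible.
Relocation Assistance — service 507 days < 18 months (≈540 days) ✗ → not eligible.
Mental Health Benefit — status seasonal ✗ (requires full-time or part-time) → not eligible.
Phone Allowance — status seasonal ✓; service 507 days ≥ 6 months (≈180 days) ✓; 40 hrs/wk ≥ 20 ✓ → eligible.
Employee Assistance Program — status seasonal ✗ (requires full-time) → not eligible.
401(k) Plan — status seasonal ✗ (excluded) → not eligible.
401(k) Company Match — service 507 days ≥ 12 months (≈360 days) ✓; age 46 ≥ 21 ✓; dept Operations ✗ → not eligible.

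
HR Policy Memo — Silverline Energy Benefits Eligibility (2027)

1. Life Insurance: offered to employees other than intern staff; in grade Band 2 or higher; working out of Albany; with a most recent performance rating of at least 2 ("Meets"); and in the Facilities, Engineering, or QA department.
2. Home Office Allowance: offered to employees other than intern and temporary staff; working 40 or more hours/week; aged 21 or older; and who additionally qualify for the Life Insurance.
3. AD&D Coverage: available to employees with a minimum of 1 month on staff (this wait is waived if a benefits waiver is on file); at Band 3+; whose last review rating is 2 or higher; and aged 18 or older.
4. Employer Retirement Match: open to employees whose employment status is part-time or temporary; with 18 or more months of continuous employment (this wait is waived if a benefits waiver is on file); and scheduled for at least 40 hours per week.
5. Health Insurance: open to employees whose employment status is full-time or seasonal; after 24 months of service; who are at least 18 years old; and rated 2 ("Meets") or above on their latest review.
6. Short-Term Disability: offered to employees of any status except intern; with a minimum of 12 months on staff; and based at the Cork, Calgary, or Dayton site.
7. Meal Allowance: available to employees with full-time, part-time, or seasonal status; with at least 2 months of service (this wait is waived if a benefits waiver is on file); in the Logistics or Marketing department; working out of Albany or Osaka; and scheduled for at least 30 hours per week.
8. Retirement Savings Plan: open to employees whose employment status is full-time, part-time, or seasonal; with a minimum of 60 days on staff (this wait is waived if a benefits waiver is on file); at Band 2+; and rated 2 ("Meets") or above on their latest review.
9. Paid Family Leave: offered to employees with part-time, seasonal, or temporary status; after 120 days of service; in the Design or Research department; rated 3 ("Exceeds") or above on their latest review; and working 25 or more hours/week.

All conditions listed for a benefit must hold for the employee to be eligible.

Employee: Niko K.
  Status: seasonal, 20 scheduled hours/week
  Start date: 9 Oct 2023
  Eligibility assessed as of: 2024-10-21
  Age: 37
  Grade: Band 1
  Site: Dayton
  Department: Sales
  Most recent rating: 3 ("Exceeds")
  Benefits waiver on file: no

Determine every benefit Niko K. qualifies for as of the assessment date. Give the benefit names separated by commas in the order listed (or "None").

Short-Term Disability

Service from 9 Oct 2023 to 2024-10-21: 378 days.
Life Insurance — status seasonal ✓ (not excluded); grade Band 1 < Band 2 ✗ → not eligible.
Home Office Allowance — status seasonal ✓ (not excluded); 20 hrs/wk < 40 ✗ → not eligible.
AD&D Coverage — no waiver, service 378 days ≥ 1 month (≈30 days) ✓; grade Band 1 < Band 3 ✗ → not eligible.
Employer Retirement Match — status seasonal ✗ (requires part-time or temporary) → not eligible.
Health Insurance — status seasonal ✓; service 378 days < 24 months (≈720 days) ✗ → not eligible.
Short-Term Disability — status seasonal ✓ (not excluded); service 378 days ≥ 12 months (≈360 days) ✓; site Dayton ✓ → eligible.
Meal Allowance — status seasonal ✓; no waiver, service 378 days ≥ 2 months (≈60 days) ✓; dept Sales ✗ → not eligible.
Retirement Savings Plan — status seasonal ✓; no waiver, service 378 days ≥ 60 days ✓; grade Band 1 < Band 2 ✗ → not eligible.
Paid Family Leave — status seasonal ✓; service 378 days ≥ 120 days ✓; dept Sales ✗ → not eligible.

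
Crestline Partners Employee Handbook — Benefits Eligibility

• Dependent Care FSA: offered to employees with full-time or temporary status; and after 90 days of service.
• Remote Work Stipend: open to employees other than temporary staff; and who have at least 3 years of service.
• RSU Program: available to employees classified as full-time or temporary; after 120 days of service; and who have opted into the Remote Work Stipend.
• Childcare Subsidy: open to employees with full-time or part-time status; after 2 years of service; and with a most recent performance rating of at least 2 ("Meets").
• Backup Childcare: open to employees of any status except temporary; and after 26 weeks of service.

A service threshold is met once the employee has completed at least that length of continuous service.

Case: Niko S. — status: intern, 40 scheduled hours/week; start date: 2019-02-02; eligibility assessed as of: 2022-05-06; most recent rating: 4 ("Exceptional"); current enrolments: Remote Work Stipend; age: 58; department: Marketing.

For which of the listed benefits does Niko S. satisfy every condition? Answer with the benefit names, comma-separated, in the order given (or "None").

Service from 2019-02-02 to 2022-05-06: 1189 days.
Dependent Care FSA — status intern ✗ (requires full-time or temporary) → not eligible.
Remote Work Stipend — status intern ✓ (not excluded); service 1189 days ≥ 3 years (≈1095 days) ✓ → eligible.
RSU Program — status intern ✗ (requires full-time or temporary) → not eligible.
Childcare Subsidy — status intern ✗ (requires full-time or part-time) → not eligible.
Backup Childcare — status intern ✓ (not excluded); service 1189 days ≥ 26 weeks (≈182 days) ✓ → eligible.

Remote Work Stipend, Backup Childcare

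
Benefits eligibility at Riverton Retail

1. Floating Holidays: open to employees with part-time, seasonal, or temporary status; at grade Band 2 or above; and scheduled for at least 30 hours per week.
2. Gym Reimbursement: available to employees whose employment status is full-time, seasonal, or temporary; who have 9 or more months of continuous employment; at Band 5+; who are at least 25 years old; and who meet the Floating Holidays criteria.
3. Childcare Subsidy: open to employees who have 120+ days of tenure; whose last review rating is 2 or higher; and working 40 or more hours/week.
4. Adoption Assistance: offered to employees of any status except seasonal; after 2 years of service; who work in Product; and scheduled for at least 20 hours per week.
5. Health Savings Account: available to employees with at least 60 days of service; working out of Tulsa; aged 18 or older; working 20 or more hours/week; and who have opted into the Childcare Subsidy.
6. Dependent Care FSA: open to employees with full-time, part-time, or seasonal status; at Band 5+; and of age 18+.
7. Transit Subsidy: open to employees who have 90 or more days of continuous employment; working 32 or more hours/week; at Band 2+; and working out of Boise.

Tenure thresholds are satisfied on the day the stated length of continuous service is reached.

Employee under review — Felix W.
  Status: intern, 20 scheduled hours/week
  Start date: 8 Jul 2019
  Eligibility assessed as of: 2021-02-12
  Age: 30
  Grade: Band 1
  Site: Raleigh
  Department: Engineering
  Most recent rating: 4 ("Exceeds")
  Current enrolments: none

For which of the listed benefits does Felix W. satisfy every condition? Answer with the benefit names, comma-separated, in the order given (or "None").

Service from 8 Jul 2019 to 2021-02-12: 585 days.
Floating Holidays — status intern ✗ (requires part-time, seasonal, or temporary) → not eligible.
Gym Reimbursement — status intern ✗ (requires full-time, seasonal, or temporary) → not eligible.
Childcare Subsidy — service 585 days ≥ 120 days ✓; rating 4 ≥ 2 ✓; 20 hrs/wk < 40 ✗ → not eligible.
Adoption Assistance — status intern ✓ (not excluded); service 585 days < 2 years (≈730 days) ✗ → not eligible.
Health Savings Account — service 585 days ≥ 60 days ✓; site Raleigh ✗ (not Tulsa) → not eligible.
Dependent Care FSA — status intern ✗ (requires full-time, part-time, or seasonal) → not eligible.
Transit Subsidy — service 585 days ≥ 90 days ✓; 20 hrs/wk < 32 ✗ → not eligible.

None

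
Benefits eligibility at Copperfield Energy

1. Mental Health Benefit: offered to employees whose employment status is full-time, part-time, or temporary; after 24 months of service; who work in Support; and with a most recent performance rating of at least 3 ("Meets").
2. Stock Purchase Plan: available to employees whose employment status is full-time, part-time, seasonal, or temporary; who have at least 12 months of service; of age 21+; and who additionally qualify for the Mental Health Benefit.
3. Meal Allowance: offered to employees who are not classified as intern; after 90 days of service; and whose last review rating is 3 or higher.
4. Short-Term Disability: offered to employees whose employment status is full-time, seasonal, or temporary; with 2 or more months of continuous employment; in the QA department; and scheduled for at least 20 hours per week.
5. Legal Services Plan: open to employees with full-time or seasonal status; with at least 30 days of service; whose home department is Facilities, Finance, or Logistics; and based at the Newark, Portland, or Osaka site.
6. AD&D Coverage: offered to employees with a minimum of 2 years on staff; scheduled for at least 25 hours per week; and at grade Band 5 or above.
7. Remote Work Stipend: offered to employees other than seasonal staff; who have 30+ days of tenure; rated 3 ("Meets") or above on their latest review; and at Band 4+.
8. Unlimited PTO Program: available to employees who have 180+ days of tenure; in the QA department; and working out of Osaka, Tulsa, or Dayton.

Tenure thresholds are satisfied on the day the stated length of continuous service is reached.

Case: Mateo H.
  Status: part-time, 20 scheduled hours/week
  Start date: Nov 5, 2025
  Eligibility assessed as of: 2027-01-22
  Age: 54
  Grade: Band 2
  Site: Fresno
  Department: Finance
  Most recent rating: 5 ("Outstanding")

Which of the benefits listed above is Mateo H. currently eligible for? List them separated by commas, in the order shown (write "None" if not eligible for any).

Meal Allowance

Service from Nov 5, 2025 to 2027-01-22: 443 days.
Mental Health Benefit — status part-time ✓; service 443 days < 24 months (≈720 days) ✗ → not eligible.
Stock Purchase Plan — status part-time ✓; service 443 days ≥ 12 months (≈360 days) ✓; age 54 ≥ 21 ✓; not eligible for Mental Health Benefit ✗ → not eligible.
Meal Allowance — status part-time ✓ (not excluded); service 443 days ≥ 90 days ✓; rating 5 ≥ 3 ✓ → eligible.
Short-Term Disability — status part-time ✗ (requires full-time, seasonal, or temporary) → not eligible.
Legal Services Plan — status part-time ✗ (requires full-time or seasonal) → not eligible.
AD&D Coverage — service 443 days < 2 years (≈730 days) ✗ → not eligible.
Remote Work Stipend — status part-time ✓ (not excluded); service 443 days ≥ 30 days ✓; rating 5 ≥ 3 ✓; grade Band 2 < Band 4 ✗ → not eligible.
Unlimited PTO Program — service 443 days ≥ 180 days ✓; dept Finance ✗ → not eligible.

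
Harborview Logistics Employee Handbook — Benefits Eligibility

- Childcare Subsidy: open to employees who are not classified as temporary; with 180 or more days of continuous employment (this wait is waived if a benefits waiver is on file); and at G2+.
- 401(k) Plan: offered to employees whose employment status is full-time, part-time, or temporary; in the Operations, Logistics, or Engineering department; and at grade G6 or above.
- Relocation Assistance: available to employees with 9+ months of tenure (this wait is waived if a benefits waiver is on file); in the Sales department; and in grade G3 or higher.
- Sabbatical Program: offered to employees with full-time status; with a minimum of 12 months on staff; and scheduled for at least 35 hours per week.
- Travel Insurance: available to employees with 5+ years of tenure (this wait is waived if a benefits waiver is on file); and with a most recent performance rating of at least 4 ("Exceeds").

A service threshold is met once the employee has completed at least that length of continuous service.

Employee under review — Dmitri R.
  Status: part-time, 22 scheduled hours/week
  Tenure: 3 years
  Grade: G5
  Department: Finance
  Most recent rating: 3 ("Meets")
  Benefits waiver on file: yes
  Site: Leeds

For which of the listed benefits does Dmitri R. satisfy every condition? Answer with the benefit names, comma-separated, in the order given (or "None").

Childcare Subsidy — status part-time ✓ (not excluded); benefits waiver on file ✓; grade G5 ≥ G2 ✓ → eligible.
401(k) Plan — status part-time ✓; dept Finance ✗ → not eligible.
Relocation Assistance — benefits waiver on file ✓; dept Finance ✗ → not eligible.
Sabbatical Program — status part-time ✗ (requires full-time) → not eligible.
Travel Insurance — benefits waiver on file ✓; rating 3 < 4 ✗ → not eligible.

Childcare Subsidy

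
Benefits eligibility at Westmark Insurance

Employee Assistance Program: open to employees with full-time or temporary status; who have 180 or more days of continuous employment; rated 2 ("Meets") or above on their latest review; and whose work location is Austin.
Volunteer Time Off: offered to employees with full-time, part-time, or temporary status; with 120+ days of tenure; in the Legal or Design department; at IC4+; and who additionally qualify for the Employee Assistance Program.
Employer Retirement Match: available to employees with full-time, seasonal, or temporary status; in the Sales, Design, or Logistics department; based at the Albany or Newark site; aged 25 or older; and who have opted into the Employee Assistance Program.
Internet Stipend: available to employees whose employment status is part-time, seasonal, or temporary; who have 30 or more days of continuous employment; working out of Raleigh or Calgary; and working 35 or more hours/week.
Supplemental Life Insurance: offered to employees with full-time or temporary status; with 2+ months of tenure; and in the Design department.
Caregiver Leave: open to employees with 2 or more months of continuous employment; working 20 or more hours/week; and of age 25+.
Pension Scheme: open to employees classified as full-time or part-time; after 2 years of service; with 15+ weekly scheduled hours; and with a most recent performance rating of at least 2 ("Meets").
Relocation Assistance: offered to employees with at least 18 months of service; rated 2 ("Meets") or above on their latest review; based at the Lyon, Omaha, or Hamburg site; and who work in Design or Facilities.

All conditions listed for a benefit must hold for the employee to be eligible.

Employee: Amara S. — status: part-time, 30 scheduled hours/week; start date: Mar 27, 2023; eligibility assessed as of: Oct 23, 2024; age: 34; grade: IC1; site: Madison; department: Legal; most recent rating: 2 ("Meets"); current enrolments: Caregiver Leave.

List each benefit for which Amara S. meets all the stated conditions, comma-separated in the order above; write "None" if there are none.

Caregiver Leave

Service from Mar 27, 2023 to Oct 23, 2024: 576 days.
Employee Assistance Program — status part-time ✗ (requires full-time or temporary) → not eligible.
Volunteer Time Off — status part-time ✓; service 576 days ≥ 120 days ✓; dept Legal ✓; grade IC1 < IC4 ✗ → not eligible.
Employer Retirement Match — status part-time ✗ (requires full-time, seasonal, or temporary) → not eligible.
Internet Stipend — status part-time ✓; service 576 days ≥ 30 days ✓; site Madison ✗ (not Raleigh or Calgary) → not eligible.
Supplemental Life Insurance — status part-time ✗ (requires full-time or temporary) → not eligible.
Caregiver Leave — service 576 days ≥ 2 months (≈60 days) ✓; 30 hrs/wk ≥ 20 ✓; age 34 ≥ 25 ✓ → eligible.
Pension Scheme — status part-time ✓; service 576 days < 2 years (≈730 days) ✗ → not eligible.
Relocation Assistance — service 576 days ≥ 18 months (≈540 days) ✓; rating 2 ≥ 2 ✓; site Madison ✗ (not Lyon, Omaha, or Hamburg) → not eligible.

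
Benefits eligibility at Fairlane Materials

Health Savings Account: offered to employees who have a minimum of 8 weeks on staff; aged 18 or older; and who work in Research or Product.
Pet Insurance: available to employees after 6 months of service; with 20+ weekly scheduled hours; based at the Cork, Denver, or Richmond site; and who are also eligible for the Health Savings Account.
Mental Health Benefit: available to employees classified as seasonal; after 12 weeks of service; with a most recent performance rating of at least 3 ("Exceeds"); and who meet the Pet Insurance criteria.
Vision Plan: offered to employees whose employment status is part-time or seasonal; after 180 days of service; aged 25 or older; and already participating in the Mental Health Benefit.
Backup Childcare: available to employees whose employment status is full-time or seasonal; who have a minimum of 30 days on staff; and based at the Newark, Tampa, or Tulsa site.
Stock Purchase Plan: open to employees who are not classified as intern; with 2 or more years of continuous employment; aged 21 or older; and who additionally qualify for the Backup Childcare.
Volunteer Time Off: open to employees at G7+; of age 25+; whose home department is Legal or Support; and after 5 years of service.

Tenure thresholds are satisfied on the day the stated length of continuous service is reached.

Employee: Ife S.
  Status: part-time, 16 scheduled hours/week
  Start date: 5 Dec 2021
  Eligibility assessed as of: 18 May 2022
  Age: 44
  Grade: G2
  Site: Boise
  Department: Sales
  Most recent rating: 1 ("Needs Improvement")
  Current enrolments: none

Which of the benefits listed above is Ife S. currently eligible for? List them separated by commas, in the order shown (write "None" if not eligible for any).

None

Service from 5 Dec 2021 to 18 May 2022: 164 days.
Health Savings Account — service 164 days ≥ 8 weeks (≈56 days) ✓; age 44 ≥ 18 ✓; dept Sales ✗ → not eligible.
Pet Insurance — service 164 days < 6 months (≈180 days) ✗ → not eligible.
Mental Health Benefit — status part-time ✗ (requires seasonal) → not eligible.
Vision Plan — status part-time ✓; service 164 days < 180 days ✗ → not eligible.
Backup Childcare — status part-time ✗ (requires full-time or seasonal) → not eligible.
Stock Purchase Plan — status part-time ✓ (not excluded); service 164 days < 2 years (≈730 days) ✗ → not eligible.
Volunteer Time Off — grade G2 < G7 ✗ → not eligible.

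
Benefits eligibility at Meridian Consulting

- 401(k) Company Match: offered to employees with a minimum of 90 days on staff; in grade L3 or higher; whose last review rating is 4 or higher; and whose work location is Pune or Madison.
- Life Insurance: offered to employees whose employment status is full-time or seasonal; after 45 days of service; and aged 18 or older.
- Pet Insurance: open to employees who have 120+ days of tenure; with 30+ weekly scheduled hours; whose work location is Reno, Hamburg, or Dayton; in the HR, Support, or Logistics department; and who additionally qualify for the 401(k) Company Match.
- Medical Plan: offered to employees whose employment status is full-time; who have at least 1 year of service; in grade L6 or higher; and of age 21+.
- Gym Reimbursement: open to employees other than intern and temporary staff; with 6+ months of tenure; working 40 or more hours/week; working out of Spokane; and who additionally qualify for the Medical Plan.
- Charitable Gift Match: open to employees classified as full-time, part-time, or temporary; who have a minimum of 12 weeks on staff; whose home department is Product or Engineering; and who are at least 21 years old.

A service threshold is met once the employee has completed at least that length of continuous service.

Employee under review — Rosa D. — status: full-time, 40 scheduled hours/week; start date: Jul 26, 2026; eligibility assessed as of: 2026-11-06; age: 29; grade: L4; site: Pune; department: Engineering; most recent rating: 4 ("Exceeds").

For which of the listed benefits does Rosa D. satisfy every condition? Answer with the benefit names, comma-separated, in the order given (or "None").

401(k) Company Match, Life Insurance, Charitable Gift Match

Service from Jul 26, 2026 to 2026-11-06: 103 days.
401(k) Company Match — service 103 days ≥ 90 days ✓; grade L4 ≥ L3 ✓; rating 4 ≥ 4 ✓; site Pune ✓ → eligible.
Life Insurance — status full-time ✓; service 103 days ≥ 45 days ✓; age 29 ≥ 18 ✓ → eligible.
Pet Insurance — service 103 days < 120 days ✗ → not eligible.
Medical Plan — status full-time ✓; service 103 days < 1 year (≈365 days) ✗ → not eligible.
Gym Reimbursement — status full-time ✓ (not excluded); service 103 days < 6 months (≈180 days) ✗ → not eligible.
Charitable Gift Match — status full-time ✓; service 103 days ≥ 12 weeks (≈84 days) ✓; dept Engineering ✓; age 29 ≥ 21 ✓ → eligible.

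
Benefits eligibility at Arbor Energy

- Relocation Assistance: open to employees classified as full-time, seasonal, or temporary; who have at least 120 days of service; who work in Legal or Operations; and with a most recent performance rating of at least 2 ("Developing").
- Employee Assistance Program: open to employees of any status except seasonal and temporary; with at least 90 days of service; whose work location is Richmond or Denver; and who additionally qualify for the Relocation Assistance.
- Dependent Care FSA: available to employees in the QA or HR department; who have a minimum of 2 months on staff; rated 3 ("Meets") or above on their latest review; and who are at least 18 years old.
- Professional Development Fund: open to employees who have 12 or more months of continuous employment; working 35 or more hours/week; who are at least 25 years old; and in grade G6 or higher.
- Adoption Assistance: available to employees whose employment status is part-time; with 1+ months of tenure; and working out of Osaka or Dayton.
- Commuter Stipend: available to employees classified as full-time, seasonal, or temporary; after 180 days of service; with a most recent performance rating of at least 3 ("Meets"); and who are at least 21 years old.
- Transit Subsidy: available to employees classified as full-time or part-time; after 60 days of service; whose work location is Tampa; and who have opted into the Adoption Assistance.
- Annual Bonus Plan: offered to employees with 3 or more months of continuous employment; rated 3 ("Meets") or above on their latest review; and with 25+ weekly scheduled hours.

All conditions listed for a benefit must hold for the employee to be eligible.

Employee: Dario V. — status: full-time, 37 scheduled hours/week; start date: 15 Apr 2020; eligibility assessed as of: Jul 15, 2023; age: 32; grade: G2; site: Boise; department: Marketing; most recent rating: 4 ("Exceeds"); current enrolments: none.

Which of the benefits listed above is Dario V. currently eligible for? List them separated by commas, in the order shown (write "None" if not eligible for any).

Commuter Stipend, Annual Bonus Plan

Service from 15 Apr 2020 to Jul 15, 2023: 1186 days.
Relocation Assistance — status full-time ✓; service 1186 days ≥ 120 days ✓; dept Marketing ✗ → not eligible.
Employee Assistance Program — status full-time ✓ (not excluded); service 1186 days ≥ 90 days ✓; site Boise ✗ (not Richmond or Denver) → not eligible.
Dependent Care FSA — dept Marketing ✗ → not eligible.
Professional Development Fund — service 1186 days ≥ 12 months (≈360 days) ✓; 37 hrs/wk ≥ 35 ✓; age 32 ≥ 25 ✓; grade G2 < G6 ✗ → not eligible.
Adoption Assistance — status full-time ✗ (requires part-time) → not eligible.
Commuter Stipend — status full-time ✓; service 1186 days ≥ 180 days ✓; rating 4 ≥ 3 ✓; age 32 ≥ 21 ✓ → eligible.
Transit Subsidy — status full-time ✓; service 1186 days ≥ 60 days ✓; site Boise ✗ (not Tampa) → not eligible.
Annual Bonus Plan — service 1186 days ≥ 3 months (≈90 days) ✓; rating 4 ≥ 3 ✓; 37 hrs/wk ≥ 25 ✓ → eligible.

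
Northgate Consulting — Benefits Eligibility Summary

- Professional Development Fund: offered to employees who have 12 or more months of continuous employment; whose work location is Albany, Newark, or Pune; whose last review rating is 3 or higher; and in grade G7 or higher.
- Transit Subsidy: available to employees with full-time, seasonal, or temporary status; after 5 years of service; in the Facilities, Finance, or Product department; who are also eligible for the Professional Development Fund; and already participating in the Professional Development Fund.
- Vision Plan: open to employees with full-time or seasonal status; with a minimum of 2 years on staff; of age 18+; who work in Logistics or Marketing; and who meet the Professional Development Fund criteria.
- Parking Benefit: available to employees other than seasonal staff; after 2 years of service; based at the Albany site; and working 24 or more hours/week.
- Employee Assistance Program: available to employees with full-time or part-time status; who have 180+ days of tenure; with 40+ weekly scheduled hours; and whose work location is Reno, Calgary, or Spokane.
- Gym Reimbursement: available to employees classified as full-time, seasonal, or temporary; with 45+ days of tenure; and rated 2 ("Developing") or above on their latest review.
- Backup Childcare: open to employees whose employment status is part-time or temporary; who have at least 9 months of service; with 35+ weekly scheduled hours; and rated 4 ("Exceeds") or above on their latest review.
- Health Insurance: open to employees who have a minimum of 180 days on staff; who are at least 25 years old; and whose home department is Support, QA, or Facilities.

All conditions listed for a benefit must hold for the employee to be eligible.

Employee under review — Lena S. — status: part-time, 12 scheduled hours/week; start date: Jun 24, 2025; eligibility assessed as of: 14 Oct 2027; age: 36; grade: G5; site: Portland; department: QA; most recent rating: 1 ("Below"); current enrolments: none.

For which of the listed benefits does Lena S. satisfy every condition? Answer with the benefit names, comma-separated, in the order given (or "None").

Health Insurance

Service from Jun 24, 2025 to 14 Oct 2027: 842 days.
Professional Development Fund — service 842 days ≥ 12 months (≈360 days) ✓; site Portland ✗ (not Albany, Newark, or Pune) → not eligible.
Transit Subsidy — status part-time ✗ (requires full-time, seasonal, or temporary) → not eligible.
Vision Plan — status part-time ✗ (requires full-time or seasonal) → not eligible.
Parking Benefit — status part-time ✓ (not excluded); service 842 days ≥ 2 years (≈730 days) ✓; site Portland ✗ (not Albany) → not eligible.
Employee Assistance Program — status part-time ✓; service 842 days ≥ 180 days ✓; 12 hrs/wk < 40 ✗ → not eligible.
Gym Reimbursement — status part-time ✗ (requires full-time, seasonal, or temporary) → not eligible.
Backup Childcare — status part-time ✓; service 842 days ≥ 9 months (≈270 days) ✓; 12 hrs/wk < 35 ✗ → not eligible.
Health Insurance — service 842 days ≥ 180 days ✓; age 36 ≥ 25 ✓; dept QA ✓ → eligible.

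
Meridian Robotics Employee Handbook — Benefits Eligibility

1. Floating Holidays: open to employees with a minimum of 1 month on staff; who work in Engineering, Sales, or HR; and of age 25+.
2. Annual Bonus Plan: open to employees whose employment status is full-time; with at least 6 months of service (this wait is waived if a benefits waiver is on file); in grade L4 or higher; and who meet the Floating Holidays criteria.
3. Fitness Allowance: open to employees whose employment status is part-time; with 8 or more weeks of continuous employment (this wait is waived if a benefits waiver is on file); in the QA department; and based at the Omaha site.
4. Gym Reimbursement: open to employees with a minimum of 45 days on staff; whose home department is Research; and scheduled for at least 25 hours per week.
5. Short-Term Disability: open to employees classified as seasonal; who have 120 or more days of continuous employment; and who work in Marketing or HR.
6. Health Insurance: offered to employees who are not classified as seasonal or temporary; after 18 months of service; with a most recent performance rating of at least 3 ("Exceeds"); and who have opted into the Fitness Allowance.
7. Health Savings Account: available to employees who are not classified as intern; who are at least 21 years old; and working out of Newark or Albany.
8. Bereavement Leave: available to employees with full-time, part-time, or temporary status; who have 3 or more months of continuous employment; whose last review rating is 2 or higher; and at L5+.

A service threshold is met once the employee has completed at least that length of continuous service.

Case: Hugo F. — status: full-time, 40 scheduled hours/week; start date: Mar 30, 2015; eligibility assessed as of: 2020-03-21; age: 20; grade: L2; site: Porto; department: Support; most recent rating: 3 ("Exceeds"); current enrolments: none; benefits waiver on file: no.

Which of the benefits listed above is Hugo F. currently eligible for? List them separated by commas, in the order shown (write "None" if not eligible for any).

Service from Mar 30, 2015 to 2020-03-21: 1818 days.
Floating Holidays — service 1818 days ≥ 1 month (≈30 days) ✓; dept Support ✗ → not eligible.
Annual Bonus Plan — status full-time ✓; no waiver, service 1818 days ≥ 6 months (≈180 days) ✓; grade L2 < L4 ✗ → not eligible.
Fitness Allowance — status full-time ✗ (requires part-time) → not eligible.
Gym Reimbursement — service 1818 days ≥ 45 days ✓; dept Support ✗ → not eligible.
Short-Term Disability — status full-time ✗ (requires seasonal) → not eligible.
Health Insurance — status full-time ✓ (not excluded); service 1818 days ≥ 18 months (≈540 days) ✓; rating 3 ≥ 3 ✓; not enrolled in Fitness Allowance ✗ → not eligible.
Health Savings Account — status full-time ✓ (not excluded); age 20 < 21 ✗ → not eligible.
Bereavement Leave — status full-time ✓; service 1818 days ≥ 3 months (≈90 days) ✓; rating 3 ≥ 2 ✓; grade L2 < L5 ✗ → not eligible.

None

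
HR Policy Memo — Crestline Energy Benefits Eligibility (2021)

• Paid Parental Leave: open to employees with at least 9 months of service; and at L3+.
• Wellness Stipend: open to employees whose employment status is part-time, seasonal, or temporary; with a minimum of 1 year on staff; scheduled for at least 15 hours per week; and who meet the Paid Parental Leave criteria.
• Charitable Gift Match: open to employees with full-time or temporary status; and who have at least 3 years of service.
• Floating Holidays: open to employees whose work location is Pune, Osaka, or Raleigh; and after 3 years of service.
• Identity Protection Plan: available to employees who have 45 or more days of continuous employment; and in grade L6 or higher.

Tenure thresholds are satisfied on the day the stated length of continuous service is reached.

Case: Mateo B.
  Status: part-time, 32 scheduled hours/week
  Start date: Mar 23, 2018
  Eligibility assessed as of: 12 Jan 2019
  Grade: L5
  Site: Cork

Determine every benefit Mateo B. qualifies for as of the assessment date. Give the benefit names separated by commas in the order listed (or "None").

Service from Mar 23, 2018 to 12 Jan 2019: 295 days.
Paid Parental Leave — service 295 days ≥ 9 months (≈270 days) ✓; grade L5 ≥ L3 ✓ → eligible.
Wellness Stipend — status part-time ✓; service 295 days < 1 year (≈365 days) ✗ → not eligible.
Charitable Gift Match — status part-time ✗ (requires full-time or temporary) → not eligible.
Floating Holidays — site Cork ✗ (not Pune, Osaka, or Raleigh) → not eligible.
Identity Protection Plan — service 295 days ≥ 45 days ✓; grade L5 < L6 ✗ → not eligible.

Paid Parental Leave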